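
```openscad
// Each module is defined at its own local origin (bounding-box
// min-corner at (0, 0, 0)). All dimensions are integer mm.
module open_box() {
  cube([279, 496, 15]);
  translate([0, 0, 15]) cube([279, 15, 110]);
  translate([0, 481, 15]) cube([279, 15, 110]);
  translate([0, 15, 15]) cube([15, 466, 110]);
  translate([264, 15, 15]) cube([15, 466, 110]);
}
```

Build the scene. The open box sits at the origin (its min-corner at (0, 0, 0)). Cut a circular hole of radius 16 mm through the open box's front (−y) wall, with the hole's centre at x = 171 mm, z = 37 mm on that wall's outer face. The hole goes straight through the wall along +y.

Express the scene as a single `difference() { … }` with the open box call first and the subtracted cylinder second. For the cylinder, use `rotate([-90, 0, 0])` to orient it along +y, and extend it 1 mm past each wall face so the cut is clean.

difference() {
  open_box();
  translate([171, -1, 37]) rotate([-90, 0, 0]) cylinder(h = 17, r = 16);
}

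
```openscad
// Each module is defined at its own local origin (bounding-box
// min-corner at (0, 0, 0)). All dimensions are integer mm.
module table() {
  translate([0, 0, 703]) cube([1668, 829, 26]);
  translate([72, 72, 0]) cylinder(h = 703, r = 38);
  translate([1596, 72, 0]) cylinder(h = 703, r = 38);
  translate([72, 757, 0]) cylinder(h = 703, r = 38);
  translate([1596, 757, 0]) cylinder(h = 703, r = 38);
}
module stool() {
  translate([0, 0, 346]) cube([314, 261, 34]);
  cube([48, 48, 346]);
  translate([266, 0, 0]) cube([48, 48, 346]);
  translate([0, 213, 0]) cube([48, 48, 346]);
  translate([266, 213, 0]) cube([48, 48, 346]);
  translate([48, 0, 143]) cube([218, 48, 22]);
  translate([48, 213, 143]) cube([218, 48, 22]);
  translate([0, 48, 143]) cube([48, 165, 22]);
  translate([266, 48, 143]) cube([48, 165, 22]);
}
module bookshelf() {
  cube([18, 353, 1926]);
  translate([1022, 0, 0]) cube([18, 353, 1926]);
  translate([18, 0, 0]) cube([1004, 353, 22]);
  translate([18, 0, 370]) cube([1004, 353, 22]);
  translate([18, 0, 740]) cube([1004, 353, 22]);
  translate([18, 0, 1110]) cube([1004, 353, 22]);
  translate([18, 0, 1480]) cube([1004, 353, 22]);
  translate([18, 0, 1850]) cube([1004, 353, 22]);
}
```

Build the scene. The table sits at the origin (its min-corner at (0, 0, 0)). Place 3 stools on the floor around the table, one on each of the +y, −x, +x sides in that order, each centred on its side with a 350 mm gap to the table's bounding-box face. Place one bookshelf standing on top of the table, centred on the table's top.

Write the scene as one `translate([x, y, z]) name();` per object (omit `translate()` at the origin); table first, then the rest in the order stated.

table();
translate([677, 1179, 0]) stool();
translate([-664, 284, 0]) stool();
translate([2018, 284, 0]) stool();
translate([314, 238, 729]) bookshelf();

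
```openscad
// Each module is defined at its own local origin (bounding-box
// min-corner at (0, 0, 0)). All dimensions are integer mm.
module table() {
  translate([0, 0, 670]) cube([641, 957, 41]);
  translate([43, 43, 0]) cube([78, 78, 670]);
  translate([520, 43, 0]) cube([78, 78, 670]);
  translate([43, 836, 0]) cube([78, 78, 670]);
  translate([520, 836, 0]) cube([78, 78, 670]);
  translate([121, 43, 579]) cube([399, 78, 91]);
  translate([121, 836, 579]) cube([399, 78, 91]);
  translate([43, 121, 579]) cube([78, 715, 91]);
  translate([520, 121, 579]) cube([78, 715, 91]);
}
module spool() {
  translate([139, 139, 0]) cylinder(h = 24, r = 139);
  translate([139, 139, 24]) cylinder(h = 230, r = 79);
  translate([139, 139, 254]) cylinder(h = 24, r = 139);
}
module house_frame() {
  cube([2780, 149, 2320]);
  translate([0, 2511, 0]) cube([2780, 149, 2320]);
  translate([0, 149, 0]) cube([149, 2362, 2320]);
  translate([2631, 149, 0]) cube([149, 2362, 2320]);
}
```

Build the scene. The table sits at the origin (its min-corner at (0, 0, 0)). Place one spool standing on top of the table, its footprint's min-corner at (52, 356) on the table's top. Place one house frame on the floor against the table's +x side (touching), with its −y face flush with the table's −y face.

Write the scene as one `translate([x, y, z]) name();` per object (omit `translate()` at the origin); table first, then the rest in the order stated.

table();
translate([52, 356, 711]) spool();
translate([641, 0, 0]) house_frame();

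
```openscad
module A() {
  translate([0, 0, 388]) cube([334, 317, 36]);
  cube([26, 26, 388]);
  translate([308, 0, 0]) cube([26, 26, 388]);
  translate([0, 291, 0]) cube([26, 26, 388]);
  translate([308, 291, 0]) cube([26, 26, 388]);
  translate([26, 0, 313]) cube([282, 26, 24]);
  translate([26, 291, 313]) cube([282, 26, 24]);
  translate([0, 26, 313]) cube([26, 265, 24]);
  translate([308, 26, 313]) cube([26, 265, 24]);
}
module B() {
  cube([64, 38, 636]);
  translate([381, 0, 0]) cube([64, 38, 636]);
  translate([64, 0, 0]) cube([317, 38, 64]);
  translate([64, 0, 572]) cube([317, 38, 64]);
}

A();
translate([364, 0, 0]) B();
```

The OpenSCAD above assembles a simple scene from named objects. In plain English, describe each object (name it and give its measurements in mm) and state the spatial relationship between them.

A is a simple wooden stool: a rectangular seat 334 mm (x) by 317 mm (y), 36 mm thick, top face at z = 424 mm, on four square legs, each 26×26 mm in cross-section. The legs rest on z = 0, each flush with a corner of the seat. Four stretchers, 26 mm wide and 24 mm tall, connect adjacent legs with their undersides at z = 313 mm, each running between the inner faces of the legs it joins and aligned with the legs' outer faces on the other axis.

B is a rectangular picture frame lying in the x–z plane (depth along y). The opening is 317 mm wide (x) by 508 mm tall (z), surrounded by a border 64 mm wide on all four sides. The frame is 38 mm deep and is made of two full-height vertical stiles with two horizontal rails fitted between them.

The picture frame is on the floor beside the stool on its +x side.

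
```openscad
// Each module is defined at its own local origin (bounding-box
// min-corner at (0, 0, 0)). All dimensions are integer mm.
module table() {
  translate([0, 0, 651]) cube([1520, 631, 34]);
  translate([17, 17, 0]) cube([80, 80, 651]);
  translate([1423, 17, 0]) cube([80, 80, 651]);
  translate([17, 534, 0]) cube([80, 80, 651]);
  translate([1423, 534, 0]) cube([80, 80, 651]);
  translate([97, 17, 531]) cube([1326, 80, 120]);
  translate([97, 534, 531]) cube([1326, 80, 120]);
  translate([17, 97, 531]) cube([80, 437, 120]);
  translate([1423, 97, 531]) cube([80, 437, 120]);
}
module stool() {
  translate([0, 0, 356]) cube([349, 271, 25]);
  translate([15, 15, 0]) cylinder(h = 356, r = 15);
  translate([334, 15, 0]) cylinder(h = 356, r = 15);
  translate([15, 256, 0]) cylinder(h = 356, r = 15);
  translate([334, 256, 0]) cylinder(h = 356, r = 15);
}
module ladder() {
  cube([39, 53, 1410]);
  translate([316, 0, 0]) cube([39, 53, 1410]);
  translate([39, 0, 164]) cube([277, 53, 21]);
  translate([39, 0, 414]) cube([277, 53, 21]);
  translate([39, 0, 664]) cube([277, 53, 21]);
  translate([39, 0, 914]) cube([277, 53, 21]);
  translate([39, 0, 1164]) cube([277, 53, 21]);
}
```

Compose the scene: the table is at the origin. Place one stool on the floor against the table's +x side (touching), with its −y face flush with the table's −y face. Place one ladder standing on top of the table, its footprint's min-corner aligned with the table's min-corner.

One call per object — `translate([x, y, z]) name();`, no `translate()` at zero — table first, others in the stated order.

table();
translate([1520, 0, 0]) stool();
translate([0, 0, 685]) ladder();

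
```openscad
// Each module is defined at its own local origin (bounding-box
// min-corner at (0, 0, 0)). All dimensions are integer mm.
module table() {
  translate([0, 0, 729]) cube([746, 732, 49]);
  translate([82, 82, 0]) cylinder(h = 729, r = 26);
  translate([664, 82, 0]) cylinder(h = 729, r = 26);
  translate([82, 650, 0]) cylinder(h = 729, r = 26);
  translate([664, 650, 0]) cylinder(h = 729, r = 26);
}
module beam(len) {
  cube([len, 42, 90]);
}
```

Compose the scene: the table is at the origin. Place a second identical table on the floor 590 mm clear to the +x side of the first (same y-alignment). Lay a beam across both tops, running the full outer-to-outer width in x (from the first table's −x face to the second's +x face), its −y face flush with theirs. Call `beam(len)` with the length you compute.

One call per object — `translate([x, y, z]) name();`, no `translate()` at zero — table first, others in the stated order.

table();
translate([1336, 0, 0]) table();
translate([0, 0, 778]) beam(2082);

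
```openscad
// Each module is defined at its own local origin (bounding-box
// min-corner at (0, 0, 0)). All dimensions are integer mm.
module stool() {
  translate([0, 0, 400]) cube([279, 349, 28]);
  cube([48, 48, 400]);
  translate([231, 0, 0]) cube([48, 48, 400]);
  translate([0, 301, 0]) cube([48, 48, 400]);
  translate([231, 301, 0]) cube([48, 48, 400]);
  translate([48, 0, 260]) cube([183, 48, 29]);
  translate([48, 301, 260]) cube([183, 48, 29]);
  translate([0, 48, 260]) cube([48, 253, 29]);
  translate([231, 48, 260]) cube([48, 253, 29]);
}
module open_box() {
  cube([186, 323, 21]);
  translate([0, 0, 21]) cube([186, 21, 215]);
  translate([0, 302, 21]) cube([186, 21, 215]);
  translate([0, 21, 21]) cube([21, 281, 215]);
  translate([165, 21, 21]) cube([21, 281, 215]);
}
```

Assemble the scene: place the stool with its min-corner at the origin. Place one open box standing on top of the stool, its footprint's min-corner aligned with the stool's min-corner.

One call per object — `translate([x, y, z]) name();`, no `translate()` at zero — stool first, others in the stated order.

stool();
translate([0, 0, 428]) open_box();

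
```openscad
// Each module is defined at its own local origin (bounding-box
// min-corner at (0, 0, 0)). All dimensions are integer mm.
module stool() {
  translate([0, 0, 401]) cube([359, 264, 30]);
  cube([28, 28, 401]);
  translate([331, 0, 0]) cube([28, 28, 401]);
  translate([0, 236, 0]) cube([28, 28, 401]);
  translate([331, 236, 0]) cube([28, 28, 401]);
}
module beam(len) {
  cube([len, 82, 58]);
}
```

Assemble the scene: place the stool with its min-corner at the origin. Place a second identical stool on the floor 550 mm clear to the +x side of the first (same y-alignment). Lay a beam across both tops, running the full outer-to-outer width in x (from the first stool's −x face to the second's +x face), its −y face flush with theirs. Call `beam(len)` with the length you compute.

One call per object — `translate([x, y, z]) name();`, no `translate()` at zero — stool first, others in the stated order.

stool();
translate([909, 0, 0]) stool();
translate([0, 0, 431]) beam(1268);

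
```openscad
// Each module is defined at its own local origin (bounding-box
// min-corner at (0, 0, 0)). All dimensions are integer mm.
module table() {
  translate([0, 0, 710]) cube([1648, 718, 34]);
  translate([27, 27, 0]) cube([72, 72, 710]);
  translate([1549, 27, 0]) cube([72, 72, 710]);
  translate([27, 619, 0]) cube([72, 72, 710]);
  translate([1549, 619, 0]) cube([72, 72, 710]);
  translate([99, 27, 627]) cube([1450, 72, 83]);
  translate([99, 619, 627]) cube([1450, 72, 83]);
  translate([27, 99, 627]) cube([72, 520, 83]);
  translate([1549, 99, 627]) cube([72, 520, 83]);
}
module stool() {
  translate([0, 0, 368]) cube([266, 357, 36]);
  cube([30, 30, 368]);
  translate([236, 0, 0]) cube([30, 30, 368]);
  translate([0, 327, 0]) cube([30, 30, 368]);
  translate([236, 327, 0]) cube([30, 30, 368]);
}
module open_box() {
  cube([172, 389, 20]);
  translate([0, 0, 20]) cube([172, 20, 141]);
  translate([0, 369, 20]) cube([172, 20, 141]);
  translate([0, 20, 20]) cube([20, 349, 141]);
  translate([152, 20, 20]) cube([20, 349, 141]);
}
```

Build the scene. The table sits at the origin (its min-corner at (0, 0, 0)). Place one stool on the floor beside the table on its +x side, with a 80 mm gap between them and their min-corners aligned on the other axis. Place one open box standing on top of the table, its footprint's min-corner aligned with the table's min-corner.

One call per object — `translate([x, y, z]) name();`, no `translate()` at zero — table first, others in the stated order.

table();
translate([1728, 0, 0]) stool();
translate([0, 0, 744]) open_box();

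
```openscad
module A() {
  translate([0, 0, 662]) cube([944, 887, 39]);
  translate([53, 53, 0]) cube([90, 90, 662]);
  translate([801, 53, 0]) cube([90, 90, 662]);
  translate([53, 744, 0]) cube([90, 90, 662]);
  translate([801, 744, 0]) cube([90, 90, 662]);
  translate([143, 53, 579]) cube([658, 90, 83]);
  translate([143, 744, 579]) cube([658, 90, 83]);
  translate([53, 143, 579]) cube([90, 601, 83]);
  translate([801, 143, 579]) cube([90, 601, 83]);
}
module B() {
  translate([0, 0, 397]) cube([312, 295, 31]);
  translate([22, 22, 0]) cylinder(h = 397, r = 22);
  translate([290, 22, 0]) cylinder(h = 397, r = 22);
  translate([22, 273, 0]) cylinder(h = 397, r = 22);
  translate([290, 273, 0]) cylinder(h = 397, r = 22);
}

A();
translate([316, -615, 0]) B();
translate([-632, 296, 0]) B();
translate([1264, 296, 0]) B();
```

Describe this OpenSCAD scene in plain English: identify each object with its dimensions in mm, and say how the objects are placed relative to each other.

A is a rectangular dining table. The top is 944×887×39 mm with its upper surface at z = 701 mm. It stands on four 90×90 mm square legs, each inset 53 mm from the nearest pair of top edges, running from the floor to the underside of the top. Four apron rails, 90 mm thick and 83 mm tall, run between adjacent legs with their top edges flush with the underside of the top and their outer faces flush with the legs' outer faces.

B is a four-legged stool. The seat is 312×295 mm, 31 mm thick, top at z = 428 mm. It stands on four round legs, each 44 mm in diameter, from z = 0 to the seat underside, each leg's axis is inset half a diameter from the nearest pair of seat edges (so the leg's bounding box is flush with the corner).

Three stools sit around the table at the −y, −x, +x sides.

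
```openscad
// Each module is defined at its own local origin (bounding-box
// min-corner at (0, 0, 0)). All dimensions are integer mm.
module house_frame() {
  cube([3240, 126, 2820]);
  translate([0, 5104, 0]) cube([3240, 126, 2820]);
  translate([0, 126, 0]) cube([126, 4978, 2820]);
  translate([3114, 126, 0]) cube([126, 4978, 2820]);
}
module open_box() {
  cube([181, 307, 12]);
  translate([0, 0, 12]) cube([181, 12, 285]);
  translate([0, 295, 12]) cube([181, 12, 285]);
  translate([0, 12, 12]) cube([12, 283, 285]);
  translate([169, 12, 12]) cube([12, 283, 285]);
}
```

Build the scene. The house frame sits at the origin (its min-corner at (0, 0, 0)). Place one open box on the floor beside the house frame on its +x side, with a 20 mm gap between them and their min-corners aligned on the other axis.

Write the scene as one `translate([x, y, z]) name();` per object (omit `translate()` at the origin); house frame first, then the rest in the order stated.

house_frame();
translate([3260, 0, 0]) open_box();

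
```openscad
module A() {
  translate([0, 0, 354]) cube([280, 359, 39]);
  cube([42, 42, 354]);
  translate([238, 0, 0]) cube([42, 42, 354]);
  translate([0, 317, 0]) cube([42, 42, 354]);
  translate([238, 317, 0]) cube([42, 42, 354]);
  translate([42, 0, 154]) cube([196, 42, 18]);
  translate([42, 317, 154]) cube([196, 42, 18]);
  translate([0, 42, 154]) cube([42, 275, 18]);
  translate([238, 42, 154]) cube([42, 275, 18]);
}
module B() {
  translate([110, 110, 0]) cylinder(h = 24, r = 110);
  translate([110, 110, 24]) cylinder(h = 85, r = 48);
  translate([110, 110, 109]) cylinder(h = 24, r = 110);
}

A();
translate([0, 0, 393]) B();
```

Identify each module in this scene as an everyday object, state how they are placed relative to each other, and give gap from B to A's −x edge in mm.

The spool's min-x is at 0; the stool's min-x is 0; gap = 0 mm.

A is a stool. B is a spool. The spool is on top of the stool. The gap from the spool to the stool's −x edge is 0 mm.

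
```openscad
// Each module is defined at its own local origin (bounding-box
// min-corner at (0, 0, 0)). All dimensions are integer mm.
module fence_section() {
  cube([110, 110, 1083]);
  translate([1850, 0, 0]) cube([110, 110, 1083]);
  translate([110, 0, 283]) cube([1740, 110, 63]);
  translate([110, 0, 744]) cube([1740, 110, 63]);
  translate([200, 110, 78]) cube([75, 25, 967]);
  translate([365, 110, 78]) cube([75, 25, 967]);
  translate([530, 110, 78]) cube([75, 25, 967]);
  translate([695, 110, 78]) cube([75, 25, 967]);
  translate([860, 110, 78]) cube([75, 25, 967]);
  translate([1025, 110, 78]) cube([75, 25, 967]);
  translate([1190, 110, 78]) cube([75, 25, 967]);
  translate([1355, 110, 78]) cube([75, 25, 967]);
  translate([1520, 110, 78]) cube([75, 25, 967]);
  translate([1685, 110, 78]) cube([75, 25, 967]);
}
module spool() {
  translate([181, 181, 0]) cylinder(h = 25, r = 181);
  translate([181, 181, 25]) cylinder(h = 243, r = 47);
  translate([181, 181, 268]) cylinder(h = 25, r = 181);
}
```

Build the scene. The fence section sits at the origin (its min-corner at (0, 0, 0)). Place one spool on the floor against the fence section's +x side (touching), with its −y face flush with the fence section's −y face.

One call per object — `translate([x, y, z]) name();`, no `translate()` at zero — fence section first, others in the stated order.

fence_section();
translate([1960, 0, 0]) spool();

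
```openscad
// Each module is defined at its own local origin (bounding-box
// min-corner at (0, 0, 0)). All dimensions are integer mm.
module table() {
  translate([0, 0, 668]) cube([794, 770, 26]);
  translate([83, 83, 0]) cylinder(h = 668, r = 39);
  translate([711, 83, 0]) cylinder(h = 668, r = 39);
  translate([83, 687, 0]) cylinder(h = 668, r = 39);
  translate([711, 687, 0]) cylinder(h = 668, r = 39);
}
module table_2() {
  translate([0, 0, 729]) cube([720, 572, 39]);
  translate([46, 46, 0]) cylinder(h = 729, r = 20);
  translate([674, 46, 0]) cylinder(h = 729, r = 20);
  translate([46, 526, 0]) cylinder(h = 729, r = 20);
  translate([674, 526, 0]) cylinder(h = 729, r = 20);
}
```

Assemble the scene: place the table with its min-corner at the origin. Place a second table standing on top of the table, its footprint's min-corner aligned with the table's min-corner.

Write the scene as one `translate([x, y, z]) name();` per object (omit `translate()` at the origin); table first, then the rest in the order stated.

table();
translate([0, 0, 694]) table_2();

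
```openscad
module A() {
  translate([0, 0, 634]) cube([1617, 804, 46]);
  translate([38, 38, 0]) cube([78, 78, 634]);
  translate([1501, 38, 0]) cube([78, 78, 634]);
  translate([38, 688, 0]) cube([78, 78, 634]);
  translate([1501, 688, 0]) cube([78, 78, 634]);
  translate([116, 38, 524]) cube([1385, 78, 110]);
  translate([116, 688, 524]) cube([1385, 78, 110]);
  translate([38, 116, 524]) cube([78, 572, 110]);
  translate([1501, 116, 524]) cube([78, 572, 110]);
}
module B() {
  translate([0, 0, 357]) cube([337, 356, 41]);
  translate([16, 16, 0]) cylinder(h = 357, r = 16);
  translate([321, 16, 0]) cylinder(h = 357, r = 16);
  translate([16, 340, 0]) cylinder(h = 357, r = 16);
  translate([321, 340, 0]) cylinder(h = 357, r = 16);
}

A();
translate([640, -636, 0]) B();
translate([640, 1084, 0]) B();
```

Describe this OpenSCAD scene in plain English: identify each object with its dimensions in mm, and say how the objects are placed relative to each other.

A is a table: top 1617 mm (x) × 804 mm (y), 46 mm thick, upper face at z = 680 mm, on four 78×78 mm square legs, each inset 38 mm from the nearest pair of top edges, running from z = 0 to the bottom of the top. Four apron rails, 78 mm thick and 110 mm tall, run between adjacent legs with their top edges flush with the underside of the top and their outer faces flush with the legs' outer faces.

B is a four-legged stool. The seat is 337×356 mm, 41 mm thick, top at z = 398 mm. It stands on four round legs, each 32 mm in diameter, from z = 0 to the seat underside, each leg's axis is inset half a diameter from the nearest pair of seat edges (so the leg's bounding box is flush with the corner).

Two stools sit around the table at the −y, +y sides.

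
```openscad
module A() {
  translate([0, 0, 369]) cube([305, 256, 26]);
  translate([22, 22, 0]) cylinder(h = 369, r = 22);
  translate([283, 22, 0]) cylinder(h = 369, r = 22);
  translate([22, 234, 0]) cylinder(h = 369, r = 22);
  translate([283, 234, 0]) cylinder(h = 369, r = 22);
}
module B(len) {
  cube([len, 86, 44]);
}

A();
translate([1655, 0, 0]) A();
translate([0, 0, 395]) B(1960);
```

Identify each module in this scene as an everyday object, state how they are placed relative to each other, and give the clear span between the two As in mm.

Second stool starts at x = 1655; first ends at x = 305; clear span = 1655 − 305 = 1350 mm.

A is a stool. B is a beam. A beam spans the tops of two stools. The clear span between the two stools is 1350 mm.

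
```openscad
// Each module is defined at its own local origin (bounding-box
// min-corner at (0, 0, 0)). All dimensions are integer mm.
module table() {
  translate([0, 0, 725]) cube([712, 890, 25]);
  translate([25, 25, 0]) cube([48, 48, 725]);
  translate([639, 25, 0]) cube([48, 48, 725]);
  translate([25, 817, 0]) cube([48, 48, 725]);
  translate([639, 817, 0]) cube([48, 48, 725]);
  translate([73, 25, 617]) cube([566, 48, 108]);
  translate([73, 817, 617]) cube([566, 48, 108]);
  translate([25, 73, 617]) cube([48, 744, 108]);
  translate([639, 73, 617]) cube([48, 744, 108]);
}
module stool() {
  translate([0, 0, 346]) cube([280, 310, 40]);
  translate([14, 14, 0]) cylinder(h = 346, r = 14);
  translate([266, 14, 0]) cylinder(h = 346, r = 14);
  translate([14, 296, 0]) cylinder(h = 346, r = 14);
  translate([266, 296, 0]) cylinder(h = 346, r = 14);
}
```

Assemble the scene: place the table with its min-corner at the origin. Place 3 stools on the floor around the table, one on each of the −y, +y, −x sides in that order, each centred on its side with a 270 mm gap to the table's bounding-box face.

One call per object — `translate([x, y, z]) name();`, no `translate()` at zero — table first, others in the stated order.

table();
translate([216, -580, 0]) stool();
translate([216, 1160, 0]) stool();
translate([-550, 290, 0]) stool();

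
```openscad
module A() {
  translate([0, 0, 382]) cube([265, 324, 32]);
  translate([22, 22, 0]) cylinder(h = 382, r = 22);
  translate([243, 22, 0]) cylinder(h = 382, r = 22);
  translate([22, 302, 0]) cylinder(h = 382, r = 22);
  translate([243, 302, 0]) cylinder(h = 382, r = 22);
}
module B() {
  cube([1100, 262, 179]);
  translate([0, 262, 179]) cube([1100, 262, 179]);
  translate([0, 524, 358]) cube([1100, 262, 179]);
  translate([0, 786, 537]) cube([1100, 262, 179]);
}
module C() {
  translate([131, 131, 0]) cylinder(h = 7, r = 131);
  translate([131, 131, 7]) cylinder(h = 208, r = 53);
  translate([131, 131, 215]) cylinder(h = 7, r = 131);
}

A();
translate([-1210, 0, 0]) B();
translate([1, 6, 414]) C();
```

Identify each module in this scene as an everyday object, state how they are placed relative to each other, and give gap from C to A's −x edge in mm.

The spool's min-x is at 1; the stool's min-x is 0; gap = 1 mm.

A is a stool. B is a staircase. C is a spool. The staircase is on the floor beside the stool on its −x side. The spool is on top of the stool. The gap from the spool to the stool's −x edge is 1 mm.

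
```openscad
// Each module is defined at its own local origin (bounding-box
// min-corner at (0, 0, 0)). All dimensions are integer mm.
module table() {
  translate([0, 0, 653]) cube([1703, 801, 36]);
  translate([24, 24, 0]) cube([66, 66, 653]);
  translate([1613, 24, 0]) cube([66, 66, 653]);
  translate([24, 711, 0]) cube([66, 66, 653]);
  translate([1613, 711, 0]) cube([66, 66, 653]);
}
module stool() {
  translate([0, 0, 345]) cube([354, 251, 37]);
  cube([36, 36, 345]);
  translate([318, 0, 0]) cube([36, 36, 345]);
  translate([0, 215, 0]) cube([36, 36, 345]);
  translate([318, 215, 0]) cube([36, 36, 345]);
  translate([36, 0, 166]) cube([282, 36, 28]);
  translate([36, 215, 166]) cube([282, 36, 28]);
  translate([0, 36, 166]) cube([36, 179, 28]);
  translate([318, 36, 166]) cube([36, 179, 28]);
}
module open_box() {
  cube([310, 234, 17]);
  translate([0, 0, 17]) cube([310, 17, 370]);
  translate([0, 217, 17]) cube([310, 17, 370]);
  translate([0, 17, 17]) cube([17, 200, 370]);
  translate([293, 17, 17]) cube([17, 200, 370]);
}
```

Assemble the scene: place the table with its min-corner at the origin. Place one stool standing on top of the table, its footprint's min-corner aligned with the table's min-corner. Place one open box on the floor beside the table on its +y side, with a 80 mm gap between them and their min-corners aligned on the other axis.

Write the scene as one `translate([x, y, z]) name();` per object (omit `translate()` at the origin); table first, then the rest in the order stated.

table();
translate([0, 0, 689]) stool();
translate([0, 881, 0]) open_box();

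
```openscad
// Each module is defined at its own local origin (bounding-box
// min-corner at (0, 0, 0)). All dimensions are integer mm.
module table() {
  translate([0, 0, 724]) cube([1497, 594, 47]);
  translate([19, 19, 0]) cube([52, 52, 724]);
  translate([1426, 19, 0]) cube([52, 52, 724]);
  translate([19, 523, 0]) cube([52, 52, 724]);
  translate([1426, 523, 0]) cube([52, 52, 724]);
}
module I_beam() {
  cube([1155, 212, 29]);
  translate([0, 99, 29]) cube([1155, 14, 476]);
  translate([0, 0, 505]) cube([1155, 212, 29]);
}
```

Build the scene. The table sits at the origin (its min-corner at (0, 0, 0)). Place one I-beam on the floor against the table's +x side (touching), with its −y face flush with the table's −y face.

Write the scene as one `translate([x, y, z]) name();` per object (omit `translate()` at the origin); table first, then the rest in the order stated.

table();
translate([1497, 0, 0]) I_beam();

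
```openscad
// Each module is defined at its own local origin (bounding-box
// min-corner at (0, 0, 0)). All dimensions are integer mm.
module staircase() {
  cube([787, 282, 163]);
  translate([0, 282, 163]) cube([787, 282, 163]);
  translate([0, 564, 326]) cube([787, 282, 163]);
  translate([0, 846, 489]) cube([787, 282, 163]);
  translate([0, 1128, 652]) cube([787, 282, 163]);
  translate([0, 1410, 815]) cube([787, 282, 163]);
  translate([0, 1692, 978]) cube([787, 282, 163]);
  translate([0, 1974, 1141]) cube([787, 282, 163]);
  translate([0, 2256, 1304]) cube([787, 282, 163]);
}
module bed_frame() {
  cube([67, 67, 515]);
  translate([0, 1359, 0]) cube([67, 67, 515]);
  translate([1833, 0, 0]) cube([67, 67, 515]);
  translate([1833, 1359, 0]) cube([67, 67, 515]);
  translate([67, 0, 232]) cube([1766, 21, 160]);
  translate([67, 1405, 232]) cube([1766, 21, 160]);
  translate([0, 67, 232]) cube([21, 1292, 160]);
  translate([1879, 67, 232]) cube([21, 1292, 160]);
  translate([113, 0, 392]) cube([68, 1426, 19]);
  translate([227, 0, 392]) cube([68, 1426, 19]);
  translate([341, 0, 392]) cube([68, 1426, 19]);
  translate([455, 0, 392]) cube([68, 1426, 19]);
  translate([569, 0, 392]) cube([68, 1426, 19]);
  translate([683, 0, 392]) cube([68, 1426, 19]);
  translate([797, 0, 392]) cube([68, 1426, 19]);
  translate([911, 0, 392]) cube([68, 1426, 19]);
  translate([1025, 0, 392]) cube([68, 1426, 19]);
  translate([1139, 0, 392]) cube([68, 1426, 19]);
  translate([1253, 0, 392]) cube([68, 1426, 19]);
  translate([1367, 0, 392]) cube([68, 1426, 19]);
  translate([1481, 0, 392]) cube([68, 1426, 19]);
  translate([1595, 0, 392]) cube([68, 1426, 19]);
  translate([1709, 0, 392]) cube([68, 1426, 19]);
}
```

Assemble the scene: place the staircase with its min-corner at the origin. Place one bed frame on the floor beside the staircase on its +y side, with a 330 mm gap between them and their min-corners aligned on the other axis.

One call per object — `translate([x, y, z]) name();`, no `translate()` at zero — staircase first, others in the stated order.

staircase();
translate([0, 2868, 0]) bed_frame();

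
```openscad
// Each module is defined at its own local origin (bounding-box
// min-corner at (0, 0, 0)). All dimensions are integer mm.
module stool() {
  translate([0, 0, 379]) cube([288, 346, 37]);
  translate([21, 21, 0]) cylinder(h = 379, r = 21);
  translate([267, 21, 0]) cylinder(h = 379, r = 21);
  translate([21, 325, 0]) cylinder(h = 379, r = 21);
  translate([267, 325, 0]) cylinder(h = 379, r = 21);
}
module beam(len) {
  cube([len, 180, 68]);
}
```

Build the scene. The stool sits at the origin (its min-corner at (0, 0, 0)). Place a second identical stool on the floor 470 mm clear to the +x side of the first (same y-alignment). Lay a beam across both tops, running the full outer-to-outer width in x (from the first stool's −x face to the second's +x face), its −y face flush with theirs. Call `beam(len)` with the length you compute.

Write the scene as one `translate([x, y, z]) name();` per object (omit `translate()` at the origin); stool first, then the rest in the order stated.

stool();
translate([758, 0, 0]) stool();
translate([0, 0, 416]) beam(1046);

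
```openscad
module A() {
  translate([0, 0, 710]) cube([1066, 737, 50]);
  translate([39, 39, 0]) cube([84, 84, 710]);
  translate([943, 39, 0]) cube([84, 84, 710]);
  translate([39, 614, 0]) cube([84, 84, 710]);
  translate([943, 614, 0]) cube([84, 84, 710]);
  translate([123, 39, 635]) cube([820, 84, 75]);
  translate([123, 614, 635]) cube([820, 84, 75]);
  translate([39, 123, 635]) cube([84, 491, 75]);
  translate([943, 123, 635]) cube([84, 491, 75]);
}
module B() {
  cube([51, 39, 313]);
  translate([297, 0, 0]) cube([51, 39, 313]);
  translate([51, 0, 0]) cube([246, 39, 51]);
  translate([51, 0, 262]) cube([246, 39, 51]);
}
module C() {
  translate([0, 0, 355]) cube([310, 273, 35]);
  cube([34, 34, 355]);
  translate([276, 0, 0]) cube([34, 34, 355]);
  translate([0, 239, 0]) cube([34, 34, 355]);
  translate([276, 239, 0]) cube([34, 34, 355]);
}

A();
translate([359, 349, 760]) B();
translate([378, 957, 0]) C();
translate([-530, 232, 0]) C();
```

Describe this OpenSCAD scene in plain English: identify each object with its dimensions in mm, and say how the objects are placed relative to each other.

A is a table: top 1066 mm (x) × 737 mm (y), 50 mm thick, upper face at z = 760 mm, on four 84×84 mm square legs, each inset 39 mm from the nearest pair of top edges, running from z = 0 to the bottom of the top. Four apron rails, 84 mm thick and 75 mm tall, run between adjacent legs with their top edges flush with the underside of the top and their outer faces flush with the legs' outer faces.

B is a picture frame with a 246×211 mm rectangular opening (x by z) and a uniform 51 mm border on every side. Frame depth is 39 mm along y. It is built from two vertical stiles running the full outside height and two horizontal rails spanning the gap between the stiles.

C is a four-legged stool. The seat is 310×273 mm, 35 mm thick, top at z = 390 mm. It stands on four square legs, each 34×34 mm in cross-section, from z = 0 to the seat underside, each flush with a corner of the seat.

The picture frame is on top of the table, centred. Two stools sit around the table at the +y, −x sides.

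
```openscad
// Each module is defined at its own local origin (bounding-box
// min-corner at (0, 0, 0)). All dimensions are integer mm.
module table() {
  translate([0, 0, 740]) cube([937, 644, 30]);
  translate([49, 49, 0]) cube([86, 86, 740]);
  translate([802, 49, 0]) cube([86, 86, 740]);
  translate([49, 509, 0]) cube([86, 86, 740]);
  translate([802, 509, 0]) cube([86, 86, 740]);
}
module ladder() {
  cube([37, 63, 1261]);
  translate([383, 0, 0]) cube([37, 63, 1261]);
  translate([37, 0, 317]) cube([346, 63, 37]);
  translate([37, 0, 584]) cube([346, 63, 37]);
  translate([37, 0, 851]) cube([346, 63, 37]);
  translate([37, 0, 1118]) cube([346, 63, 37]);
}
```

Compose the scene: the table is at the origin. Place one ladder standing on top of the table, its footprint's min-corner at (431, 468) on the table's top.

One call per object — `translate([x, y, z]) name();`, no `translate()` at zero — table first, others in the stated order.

table();
translate([431, 468, 770]) ladder();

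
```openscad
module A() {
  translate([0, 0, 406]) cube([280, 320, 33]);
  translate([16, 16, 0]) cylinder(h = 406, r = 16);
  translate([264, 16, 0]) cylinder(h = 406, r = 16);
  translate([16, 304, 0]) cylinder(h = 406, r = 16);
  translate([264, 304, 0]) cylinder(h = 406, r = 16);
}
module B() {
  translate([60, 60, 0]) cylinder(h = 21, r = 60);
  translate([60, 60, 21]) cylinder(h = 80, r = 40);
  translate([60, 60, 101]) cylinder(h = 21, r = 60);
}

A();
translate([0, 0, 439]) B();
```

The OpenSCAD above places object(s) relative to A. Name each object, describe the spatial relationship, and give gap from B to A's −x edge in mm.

A is a stool. B is a spool. The spool is on top of the stool. The gap from the spool to the stool's −x edge is 0 mm.

The spool's min-x is at 0; the stool's min-x is 0; gap = 0 mm.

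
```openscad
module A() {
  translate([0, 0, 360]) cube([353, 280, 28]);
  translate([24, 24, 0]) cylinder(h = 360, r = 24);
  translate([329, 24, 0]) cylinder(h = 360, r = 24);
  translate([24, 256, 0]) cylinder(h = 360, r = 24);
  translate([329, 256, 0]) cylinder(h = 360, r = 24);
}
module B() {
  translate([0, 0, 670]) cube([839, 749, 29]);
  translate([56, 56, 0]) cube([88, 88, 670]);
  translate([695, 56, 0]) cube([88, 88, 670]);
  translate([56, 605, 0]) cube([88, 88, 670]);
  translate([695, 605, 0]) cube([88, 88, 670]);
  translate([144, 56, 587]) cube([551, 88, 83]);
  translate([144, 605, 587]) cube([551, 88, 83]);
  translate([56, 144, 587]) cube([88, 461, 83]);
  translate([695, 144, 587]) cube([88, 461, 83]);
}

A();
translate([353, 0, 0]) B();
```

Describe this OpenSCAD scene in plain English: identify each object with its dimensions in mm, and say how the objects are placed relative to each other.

A is a four-legged stool. The seat is a 353×280×28 mm slab whose top surface is at z = 388 mm; four round legs, each 48 mm in diameter, run from the floor (z = 0) to the underside of the seat, each leg's axis is inset half a diameter from the nearest pair of seat edges (so the leg's bounding box is flush with the corner).

B is a table with a 839×749 mm rectangular top, 29 mm thick, top surface at z = 699 mm, supported by four 88×88 mm square legs, each inset 56 mm from the nearest pair of top edges, running from the floor. Four apron rails, 88 mm thick and 83 mm tall, run between adjacent legs with their top edges flush with the underside of the top and their outer faces flush with the legs' outer faces.

The table is against the stool's +x side, with their −y faces flush.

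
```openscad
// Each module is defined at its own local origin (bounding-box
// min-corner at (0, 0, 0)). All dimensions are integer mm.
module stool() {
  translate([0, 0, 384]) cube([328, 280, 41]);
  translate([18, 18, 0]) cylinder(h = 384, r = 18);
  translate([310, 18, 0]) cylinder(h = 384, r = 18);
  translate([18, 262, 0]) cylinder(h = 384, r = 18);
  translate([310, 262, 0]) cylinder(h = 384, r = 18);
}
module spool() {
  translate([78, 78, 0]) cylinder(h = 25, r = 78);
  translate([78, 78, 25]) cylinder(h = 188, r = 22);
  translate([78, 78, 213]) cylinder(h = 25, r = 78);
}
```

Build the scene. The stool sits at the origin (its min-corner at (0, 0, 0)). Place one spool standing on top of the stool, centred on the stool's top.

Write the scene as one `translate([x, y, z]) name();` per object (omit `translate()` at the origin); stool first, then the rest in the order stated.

stool();
translate([86, 62, 425]) spool();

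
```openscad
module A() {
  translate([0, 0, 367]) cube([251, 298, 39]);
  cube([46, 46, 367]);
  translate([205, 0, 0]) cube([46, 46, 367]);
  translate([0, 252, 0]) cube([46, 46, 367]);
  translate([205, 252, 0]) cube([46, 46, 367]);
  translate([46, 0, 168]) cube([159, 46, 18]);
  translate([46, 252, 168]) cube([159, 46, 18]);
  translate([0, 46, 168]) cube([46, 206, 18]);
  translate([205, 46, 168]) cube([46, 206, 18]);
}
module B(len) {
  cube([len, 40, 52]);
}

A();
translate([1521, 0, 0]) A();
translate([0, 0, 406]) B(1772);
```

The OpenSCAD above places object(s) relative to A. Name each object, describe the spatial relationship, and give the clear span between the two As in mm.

Second stool starts at x = 1521; first ends at x = 251; clear span = 1521 − 251 = 1270 mm.

A is a stool. B is a beam. A beam spans the tops of two stools. The clear span between the two stools is 1270 mm.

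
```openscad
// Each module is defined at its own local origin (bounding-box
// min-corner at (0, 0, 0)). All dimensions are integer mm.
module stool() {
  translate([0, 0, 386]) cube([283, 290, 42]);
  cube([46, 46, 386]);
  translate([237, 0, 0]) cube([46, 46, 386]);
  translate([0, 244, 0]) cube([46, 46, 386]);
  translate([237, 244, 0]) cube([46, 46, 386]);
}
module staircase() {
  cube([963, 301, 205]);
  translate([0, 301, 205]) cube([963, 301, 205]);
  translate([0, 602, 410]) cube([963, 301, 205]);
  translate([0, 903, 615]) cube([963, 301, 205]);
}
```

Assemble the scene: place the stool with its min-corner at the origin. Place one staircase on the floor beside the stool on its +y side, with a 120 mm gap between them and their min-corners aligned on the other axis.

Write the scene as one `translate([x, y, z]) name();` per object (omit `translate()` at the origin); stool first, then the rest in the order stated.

stool();
translate([0, 410, 0]) staircase();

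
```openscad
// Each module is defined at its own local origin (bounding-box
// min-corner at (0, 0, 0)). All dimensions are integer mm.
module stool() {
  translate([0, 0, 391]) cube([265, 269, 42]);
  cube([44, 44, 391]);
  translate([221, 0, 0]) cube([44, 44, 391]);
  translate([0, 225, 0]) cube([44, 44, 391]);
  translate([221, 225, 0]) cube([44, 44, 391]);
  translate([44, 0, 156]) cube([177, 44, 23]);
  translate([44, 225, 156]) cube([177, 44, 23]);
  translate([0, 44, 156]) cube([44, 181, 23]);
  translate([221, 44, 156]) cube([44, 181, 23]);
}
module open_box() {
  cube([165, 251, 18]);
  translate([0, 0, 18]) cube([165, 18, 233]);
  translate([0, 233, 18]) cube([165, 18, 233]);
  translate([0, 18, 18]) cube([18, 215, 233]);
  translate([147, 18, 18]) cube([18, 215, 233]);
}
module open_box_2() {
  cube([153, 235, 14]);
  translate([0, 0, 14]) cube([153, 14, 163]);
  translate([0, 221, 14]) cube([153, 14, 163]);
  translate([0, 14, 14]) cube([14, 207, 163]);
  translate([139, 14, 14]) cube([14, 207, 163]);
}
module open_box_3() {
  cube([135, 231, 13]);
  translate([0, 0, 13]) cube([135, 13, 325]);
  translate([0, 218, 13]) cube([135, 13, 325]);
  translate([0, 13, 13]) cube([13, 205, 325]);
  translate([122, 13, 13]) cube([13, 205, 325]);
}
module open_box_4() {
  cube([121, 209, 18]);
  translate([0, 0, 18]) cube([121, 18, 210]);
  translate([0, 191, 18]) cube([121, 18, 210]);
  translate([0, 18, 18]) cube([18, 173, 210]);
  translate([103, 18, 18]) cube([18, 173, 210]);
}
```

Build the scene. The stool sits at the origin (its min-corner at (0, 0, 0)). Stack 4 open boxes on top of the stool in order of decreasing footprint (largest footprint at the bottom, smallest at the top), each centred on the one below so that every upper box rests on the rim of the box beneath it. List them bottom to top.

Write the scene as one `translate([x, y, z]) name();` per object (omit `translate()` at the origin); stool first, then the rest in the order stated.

stool();
translate([50, 9, 433]) open_box();
translate([56, 17, 684]) open_box_2();
translate([65, 19, 861]) open_box_3();
translate([72, 30, 1199]) open_box_4();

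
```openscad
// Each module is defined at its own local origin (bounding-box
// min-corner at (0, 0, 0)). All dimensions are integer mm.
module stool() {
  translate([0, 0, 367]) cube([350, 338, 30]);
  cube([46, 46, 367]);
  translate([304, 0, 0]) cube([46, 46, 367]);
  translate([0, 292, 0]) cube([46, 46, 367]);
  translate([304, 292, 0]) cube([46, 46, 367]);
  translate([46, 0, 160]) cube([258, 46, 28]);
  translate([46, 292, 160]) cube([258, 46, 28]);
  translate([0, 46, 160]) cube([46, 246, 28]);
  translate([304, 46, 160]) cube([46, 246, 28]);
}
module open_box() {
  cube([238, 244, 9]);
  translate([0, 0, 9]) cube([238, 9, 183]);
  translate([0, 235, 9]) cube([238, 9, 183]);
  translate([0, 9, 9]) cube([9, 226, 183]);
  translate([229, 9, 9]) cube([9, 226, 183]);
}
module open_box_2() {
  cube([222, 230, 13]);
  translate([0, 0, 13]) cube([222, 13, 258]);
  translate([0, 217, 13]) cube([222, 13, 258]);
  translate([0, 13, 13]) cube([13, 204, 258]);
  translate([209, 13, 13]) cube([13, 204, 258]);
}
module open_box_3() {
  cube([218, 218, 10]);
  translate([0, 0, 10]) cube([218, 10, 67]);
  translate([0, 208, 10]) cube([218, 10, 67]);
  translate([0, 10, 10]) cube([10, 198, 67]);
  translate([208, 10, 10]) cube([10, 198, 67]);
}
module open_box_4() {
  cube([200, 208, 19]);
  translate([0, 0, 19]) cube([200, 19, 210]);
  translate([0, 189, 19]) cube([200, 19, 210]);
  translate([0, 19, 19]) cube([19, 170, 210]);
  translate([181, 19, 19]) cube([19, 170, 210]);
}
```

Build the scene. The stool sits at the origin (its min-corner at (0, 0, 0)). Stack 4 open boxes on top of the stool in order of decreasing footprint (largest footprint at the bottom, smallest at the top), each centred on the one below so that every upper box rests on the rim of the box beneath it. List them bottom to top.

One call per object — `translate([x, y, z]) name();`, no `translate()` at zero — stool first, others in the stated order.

stool();
translate([56, 47, 397]) open_box();
translate([64, 54, 589]) open_box_2();
translate([66, 60, 860]) open_box_3();
translate([75, 65, 937]) open_box_4();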